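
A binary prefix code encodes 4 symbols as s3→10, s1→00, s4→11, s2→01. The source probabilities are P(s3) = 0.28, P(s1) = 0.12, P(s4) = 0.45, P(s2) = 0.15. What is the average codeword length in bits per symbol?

L̄ = Σ pᵢ·ℓᵢ = 0.28·2 + 0.12·2 + 0.45·2 + 0.15·2 = 2 bits/symbol.

2 bits/symbol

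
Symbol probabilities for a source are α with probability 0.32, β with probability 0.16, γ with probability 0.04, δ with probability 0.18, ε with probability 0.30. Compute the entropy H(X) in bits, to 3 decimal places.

H = −Σ pᵢ log₂ pᵢ.
−0.32·log₂(0.32) = 0.5260
−0.16·log₂(0.16) = 0.4230
−0.04·log₂(0.04) = 0.1858
−0.18·log₂(0.18) = 0.4453
−0.30·log₂(0.30) = 0.5211
Sum ≈ 2.1012 → 2.101 bits.

2.101 bits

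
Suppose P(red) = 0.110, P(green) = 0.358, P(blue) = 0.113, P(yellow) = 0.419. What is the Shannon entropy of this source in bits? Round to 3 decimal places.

H = −Σ pᵢ log₂ pᵢ.
−0.110·log₂(0.110) = 0.3503
−0.358·log₂(0.358) = 0.5305
−0.113·log₂(0.113) = 0.3555
−0.419·log₂(0.419) = 0.5258
Sum ≈ 1.7621 → 1.762 bits.

1.762 bits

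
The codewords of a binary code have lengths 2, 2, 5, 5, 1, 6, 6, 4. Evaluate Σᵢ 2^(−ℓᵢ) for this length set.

With common denominator 2^6 = 64: Σ 2^(−ℓᵢ) = 16/64 + 16/64 + 2/64 + 2/64 + 32/64 + 1/64 + 1/64 + 4/64 = 74/64 = 1.15625.

1.15625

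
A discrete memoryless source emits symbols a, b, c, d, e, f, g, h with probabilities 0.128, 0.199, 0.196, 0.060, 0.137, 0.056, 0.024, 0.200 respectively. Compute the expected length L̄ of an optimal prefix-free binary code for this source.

2.821 bits/symbol

Repeatedly combine the two least-probable nodes; the expected code length is the sum of the merged weights.
merge 3/125 + 7/125 → 2/25
merge 3/50 + 2/25 → 7/50
merge 16/125 + 137/1000 → 53/200
merge 7/50 + 49/250 → 42/125
merge 199/1000 + 1/5 → 399/1000
merge 53/200 + 42/125 → 601/1000
merge 399/1000 + 601/1000 → 1
L = 2/25 + 7/50 + 53/200 + 42/125 + 399/1000 + 601/1000 + 1 = 2821/1000 = 2.821 bits/symbol.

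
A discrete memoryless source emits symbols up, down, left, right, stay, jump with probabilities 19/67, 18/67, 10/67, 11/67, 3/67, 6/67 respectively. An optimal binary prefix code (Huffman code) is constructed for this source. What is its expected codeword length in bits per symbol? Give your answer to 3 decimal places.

Repeatedly combine the two least-probable nodes; the expected code length is the sum of the merged weights.
merge 3/67 + 6/67 → 9/67
merge 9/67 + 10/67 → 19/67
merge 11/67 + 18/67 → 29/67
merge 19/67 + 19/67 → 38/67
merge 29/67 + 38/67 → 1
L = 9/67 + 19/67 + 29/67 + 38/67 + 1 = 162/67 ≈ 2.418 bits/symbol.

2.418 bits/symbol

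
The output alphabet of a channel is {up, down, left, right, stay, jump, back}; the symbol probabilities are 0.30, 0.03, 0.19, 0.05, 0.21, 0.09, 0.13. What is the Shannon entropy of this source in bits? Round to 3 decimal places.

2.512 bits

H = −Σ pᵢ log₂ pᵢ.
−0.30·log₂(0.30) = 0.5211
−0.03·log₂(0.03) = 0.1518
−0.19·log₂(0.19) = 0.4552
−0.05·log₂(0.05) = 0.2161
−0.21·log₂(0.21) = 0.4728
−0.09·log₂(0.09) = 0.3127
−0.13·log₂(0.13) = 0.3826
Sum ≈ 2.5123 → 2.512 bits.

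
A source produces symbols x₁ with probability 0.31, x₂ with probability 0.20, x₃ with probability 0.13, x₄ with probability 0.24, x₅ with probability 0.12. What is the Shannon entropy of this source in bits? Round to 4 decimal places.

H = −Σ pᵢ log₂ pᵢ.
−0.31·log₂(0.31) = 0.5238
−0.20·log₂(0.20) = 0.4644
−0.13·log₂(0.13) = 0.3826
−0.24·log₂(0.24) = 0.4941
−0.12·log₂(0.12) = 0.3671
Sum ≈ 2.2320 → 2.2320 bits.

2.2320 bits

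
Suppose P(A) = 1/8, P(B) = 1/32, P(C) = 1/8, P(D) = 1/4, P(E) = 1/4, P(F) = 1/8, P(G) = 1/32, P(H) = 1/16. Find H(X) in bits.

2.6875 bits

Each probability is a power of 1/2, so log₂(1/p) is an integer.
H = Σ p·log₂(1/p) = 1/8·3 + 1/32·5 + 1/8·3 + 1/4·2 + 1/4·2 + 1/8·3 + 1/32·5 + 1/16·4 = 2.6875 bits.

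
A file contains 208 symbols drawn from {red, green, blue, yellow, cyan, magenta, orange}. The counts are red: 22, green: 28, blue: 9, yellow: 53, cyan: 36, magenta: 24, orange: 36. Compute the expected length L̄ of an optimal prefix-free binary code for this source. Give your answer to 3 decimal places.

2.721 bits/symbol

Probabilities are the counts divided by 208.
Repeatedly combine the two least-probable nodes; the expected code length is the sum of the merged weights.
merge 9/208 + 11/104 → 31/208
merge 3/26 + 7/52 → 1/4
merge 31/208 + 9/52 → 67/208
merge 9/52 + 1/4 → 11/26
merge 53/208 + 67/208 → 15/26
merge 11/26 + 15/26 → 1
L = 31/208 + 1/4 + 67/208 + 11/26 + 15/26 + 1 = 283/104 ≈ 2.721 bits/symbol.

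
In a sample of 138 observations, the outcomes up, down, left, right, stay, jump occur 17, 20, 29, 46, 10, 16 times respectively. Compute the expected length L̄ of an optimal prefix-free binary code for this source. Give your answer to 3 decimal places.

Probabilities are the counts divided by 138.
Repeatedly combine the two least-probable nodes; the expected code length is the sum of the merged weights.
merge 5/69 + 8/69 → 13/69
merge 17/138 + 10/69 → 37/138
merge 13/69 + 29/138 → 55/138
merge 37/138 + 1/3 → 83/138
merge 55/138 + 83/138 → 1
L = 13/69 + 37/138 + 55/138 + 83/138 + 1 = 113/46 ≈ 2.457 bits/symbol.

2.457 bits/symbol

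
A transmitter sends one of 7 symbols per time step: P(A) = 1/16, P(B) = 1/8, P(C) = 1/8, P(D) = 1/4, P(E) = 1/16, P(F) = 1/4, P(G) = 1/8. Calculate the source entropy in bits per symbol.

2.625 bits

Each probability is a power of 1/2, so log₂(1/p) is an integer.
H = Σ p·log₂(1/p) = 1/16·4 + 1/8·3 + 1/8·3 + 1/4·2 + 1/16·4 + 1/4·2 + 1/8·3 = 2.625 bits.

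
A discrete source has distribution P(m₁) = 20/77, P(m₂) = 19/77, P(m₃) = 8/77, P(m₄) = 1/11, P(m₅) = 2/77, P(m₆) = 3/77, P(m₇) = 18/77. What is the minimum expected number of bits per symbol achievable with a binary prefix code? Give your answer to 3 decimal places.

2.481 bits/symbol

Repeatedly combine the two least-probable nodes; the expected code length is the sum of the merged weights.
merge 2/77 + 3/77 → 5/77
merge 5/77 + 1/11 → 12/77
merge 8/77 + 12/77 → 20/77
merge 18/77 + 19/77 → 37/77
merge 20/77 + 20/77 → 40/77
merge 37/77 + 40/77 → 1
L = 5/77 + 12/77 + 20/77 + 37/77 + 40/77 + 1 = 191/77 ≈ 2.481 bits/symbol.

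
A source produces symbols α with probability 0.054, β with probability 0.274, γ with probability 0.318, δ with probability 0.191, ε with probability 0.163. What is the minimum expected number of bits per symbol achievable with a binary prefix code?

Repeatedly combine the two least-probable nodes; the expected code length is the sum of the merged weights.
merge 27/500 + 163/1000 → 217/1000
merge 191/1000 + 217/1000 → 51/125
merge 137/500 + 159/500 → 74/125
merge 51/125 + 74/125 → 1
L = 217/1000 + 51/125 + 74/125 + 1 = 2217/1000 = 2.217 bits/symbol.

2.217 bits/symbol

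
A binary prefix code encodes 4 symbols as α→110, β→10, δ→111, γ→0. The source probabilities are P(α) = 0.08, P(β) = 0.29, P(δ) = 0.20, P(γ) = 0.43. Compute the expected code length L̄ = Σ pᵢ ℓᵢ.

L̄ = Σ pᵢ·ℓᵢ = 0.08·3 + 0.29·2 + 0.20·3 + 0.43·1 = 1.85 bits/symbol.

1.85 bits/symbol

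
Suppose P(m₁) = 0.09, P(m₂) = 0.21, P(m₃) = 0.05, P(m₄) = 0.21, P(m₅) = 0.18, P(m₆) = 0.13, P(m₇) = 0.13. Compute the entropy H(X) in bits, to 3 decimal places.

2.685 bits

H = −Σ pᵢ log₂ pᵢ.
−0.09·log₂(0.09) = 0.3127
−0.21·log₂(0.21) = 0.4728
−0.05·log₂(0.05) = 0.2161
−0.21·log₂(0.21) = 0.4728
−0.18·log₂(0.18) = 0.4453
−0.13·log₂(0.13) = 0.3826
−0.13·log₂(0.13) = 0.3826
Sum ≈ 2.6850 → 2.685 bits.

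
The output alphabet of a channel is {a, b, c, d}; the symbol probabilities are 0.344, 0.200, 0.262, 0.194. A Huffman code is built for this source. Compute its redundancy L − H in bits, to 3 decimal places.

0.041 bits

Entropy H = −Σ p log₂ p ≈ 1.9592 bits.
Huffman merges: 97/500+1/5→197/500; 131/500+43/125→303/500; 197/500+303/500→1. L = 2 ≈ 2.0000.
L − H = 2.0000 − 1.9592 = 0.041 bits.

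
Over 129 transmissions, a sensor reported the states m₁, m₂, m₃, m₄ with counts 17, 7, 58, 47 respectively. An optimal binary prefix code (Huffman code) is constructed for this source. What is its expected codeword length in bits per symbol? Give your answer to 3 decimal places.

1.736 bits/symbol

Probabilities are the counts divided by 129.
Repeatedly combine the two least-probable nodes; the expected code length is the sum of the merged weights.
merge 7/129 + 17/129 → 8/43
merge 8/43 + 47/129 → 71/129
merge 58/129 + 71/129 → 1
L = 8/43 + 71/129 + 1 = 224/129 ≈ 1.736 bits/symbol.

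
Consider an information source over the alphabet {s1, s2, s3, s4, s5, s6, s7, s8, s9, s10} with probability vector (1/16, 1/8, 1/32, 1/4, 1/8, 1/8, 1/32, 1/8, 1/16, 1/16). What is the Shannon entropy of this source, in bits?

Each probability is a power of 1/2, so log₂(1/p) is an integer.
H = Σ p·log₂(1/p) = 1/16·4 + 1/8·3 + 1/32·5 + 1/4·2 + 1/8·3 + 1/8·3 + 1/32·5 + 1/8·3 + 1/16·4 + 1/16·4 = 3.0625 bits.

3.0625 bits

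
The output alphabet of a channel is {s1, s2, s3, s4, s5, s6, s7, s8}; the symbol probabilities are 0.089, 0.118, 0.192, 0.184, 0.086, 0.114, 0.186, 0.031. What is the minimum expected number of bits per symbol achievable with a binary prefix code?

2.925 bits/symbol

Repeatedly combine the two least-probable nodes; the expected code length is the sum of the merged weights.
merge 31/1000 + 43/500 → 117/1000
merge 89/1000 + 57/500 → 203/1000
merge 117/1000 + 59/500 → 47/200
merge 23/125 + 93/500 → 37/100
merge 24/125 + 203/1000 → 79/200
merge 47/200 + 37/100 → 121/200
merge 79/200 + 121/200 → 1
L = 117/1000 + 203/1000 + 47/200 + 37/100 + 79/200 + 121/200 + 1 = 117/40 = 2.925 bits/symbol.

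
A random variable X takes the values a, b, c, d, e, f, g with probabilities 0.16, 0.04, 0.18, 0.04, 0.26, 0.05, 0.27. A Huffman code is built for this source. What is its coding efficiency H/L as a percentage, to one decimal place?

Entropy H = −Σ p log₂ p ≈ 2.4712 bits.
Huffman merges: 1/25+1/25→2/25; 1/20+2/25→13/100; 13/100+4/25→29/100; 9/50+13/50→11/25; 27/100+29/100→14/25; 11/25+14/25→1. L = 5/2 ≈ 2.5000.
Efficiency = H/L = 2.4712/2.5000 = 98.8%.

98.8%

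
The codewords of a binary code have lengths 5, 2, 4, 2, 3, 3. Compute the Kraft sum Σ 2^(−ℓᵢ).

0.84375

With common denominator 2^5 = 32: Σ 2^(−ℓᵢ) = 1/32 + 8/32 + 2/32 + 8/32 + 4/32 + 4/32 = 27/32 = 0.84375.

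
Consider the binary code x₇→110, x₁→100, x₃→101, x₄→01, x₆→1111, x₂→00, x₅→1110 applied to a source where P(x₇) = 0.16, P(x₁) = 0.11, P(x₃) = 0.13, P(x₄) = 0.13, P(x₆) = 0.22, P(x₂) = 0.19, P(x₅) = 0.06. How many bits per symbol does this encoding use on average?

2.96 bits/symbol

L̄ = Σ pᵢ·ℓᵢ = 0.16·3 + 0.11·3 + 0.13·3 + 0.13·2 + 0.22·4 + 0.19·2 + 0.06·4 = 2.96 bits/symbol.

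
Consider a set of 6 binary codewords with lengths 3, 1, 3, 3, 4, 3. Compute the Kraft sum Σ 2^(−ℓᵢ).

With common denominator 2^4 = 16: Σ 2^(−ℓᵢ) = 2/16 + 8/16 + 2/16 + 2/16 + 1/16 + 2/16 = 17/16 = 1.0625.

1.0625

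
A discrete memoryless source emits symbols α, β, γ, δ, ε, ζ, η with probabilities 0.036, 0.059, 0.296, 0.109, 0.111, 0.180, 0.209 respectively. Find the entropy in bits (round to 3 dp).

2.551 bits

H = −Σ pᵢ log₂ pᵢ.
−0.036·log₂(0.036) = 0.1727
−0.059·log₂(0.059) = 0.2409
−0.296·log₂(0.296) = 0.5199
−0.109·log₂(0.109) = 0.3485
−0.111·log₂(0.111) = 0.3520
−0.180·log₂(0.180) = 0.4453
−0.209·log₂(0.209) = 0.4720
Sum ≈ 2.5513 → 2.551 bits.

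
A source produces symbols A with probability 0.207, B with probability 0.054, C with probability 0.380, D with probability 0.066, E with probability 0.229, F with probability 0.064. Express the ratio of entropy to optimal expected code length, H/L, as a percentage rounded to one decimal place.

Entropy H = −Σ p log₂ p ≈ 2.2278 bits.
Huffman merges: 27/500+8/125→59/500; 33/500+59/500→23/125; 23/125+207/1000→391/1000; 229/1000+19/50→609/1000; 391/1000+609/1000→1. L = 1151/500 ≈ 2.3020.
Efficiency = H/L = 2.2278/2.3020 = 96.8%.

96.8%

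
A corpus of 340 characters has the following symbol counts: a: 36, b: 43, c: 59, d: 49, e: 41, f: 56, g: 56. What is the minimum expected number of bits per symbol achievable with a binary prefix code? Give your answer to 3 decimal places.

2.826 bits/symbol

Probabilities are the counts divided by 340.
Repeatedly combine the two least-probable nodes; the expected code length is the sum of the merged weights.
merge 9/85 + 41/340 → 77/340
merge 43/340 + 49/340 → 23/85
merge 14/85 + 14/85 → 28/85
merge 59/340 + 77/340 → 2/5
merge 23/85 + 28/85 → 3/5
merge 2/5 + 3/5 → 1
L = 77/340 + 23/85 + 28/85 + 2/5 + 3/5 + 1 = 961/340 ≈ 2.826 bits/symbol.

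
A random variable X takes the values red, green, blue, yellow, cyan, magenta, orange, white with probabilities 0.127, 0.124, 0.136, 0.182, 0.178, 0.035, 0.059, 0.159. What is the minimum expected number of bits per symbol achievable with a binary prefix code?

Repeatedly combine the two least-probable nodes; the expected code length is the sum of the merged weights.
merge 7/200 + 59/1000 → 47/500
merge 47/500 + 31/250 → 109/500
merge 127/1000 + 17/125 → 263/1000
merge 159/1000 + 89/500 → 337/1000
merge 91/500 + 109/500 → 2/5
merge 263/1000 + 337/1000 → 3/5
merge 2/5 + 3/5 → 1
L = 47/500 + 109/500 + 263/1000 + 337/1000 + 2/5 + 3/5 + 1 = 364/125 = 2.912 bits/symbol.

2.912 bits/symbol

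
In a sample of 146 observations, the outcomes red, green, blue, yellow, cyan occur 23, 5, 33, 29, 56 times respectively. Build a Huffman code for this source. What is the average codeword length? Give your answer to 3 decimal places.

2.192 bits/symbol

Probabilities are the counts divided by 146.
Repeatedly combine the two least-probable nodes; the expected code length is the sum of the merged weights.
merge 5/146 + 23/146 → 14/73
merge 14/73 + 29/146 → 57/146
merge 33/146 + 28/73 → 89/146
merge 57/146 + 89/146 → 1
L = 14/73 + 57/146 + 89/146 + 1 = 160/73 ≈ 2.192 bits/symbol.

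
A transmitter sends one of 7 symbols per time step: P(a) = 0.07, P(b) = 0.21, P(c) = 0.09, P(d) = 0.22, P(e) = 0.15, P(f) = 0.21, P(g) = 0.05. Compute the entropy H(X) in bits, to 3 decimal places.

2.634 bits

H = −Σ pᵢ log₂ pᵢ.
−0.07·log₂(0.07) = 0.2686
−0.21·log₂(0.21) = 0.4728
−0.09·log₂(0.09) = 0.3127
−0.22·log₂(0.22) = 0.4806
−0.15·log₂(0.15) = 0.4105
−0.21·log₂(0.21) = 0.4728
−0.05·log₂(0.05) = 0.2161
Sum ≈ 2.6341 → 2.634 bits.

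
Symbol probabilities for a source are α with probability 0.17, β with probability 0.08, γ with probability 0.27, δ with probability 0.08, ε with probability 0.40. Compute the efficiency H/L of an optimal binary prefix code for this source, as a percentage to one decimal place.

Entropy H = −Σ p log₂ p ≈ 2.0564 bits.
Huffman merges: 2/25+2/25→4/25; 4/25+17/100→33/100; 27/100+33/100→3/5; 2/5+3/5→1. L = 209/100 ≈ 2.0900.
Efficiency = H/L = 2.0564/2.0900 = 98.4%.

98.4%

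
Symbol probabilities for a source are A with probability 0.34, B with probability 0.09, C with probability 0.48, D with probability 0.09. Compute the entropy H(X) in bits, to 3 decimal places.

1.663 bits

H = −Σ pᵢ log₂ pᵢ.
−0.34·log₂(0.34) = 0.5292
−0.09·log₂(0.09) = 0.3127
−0.48·log₂(0.48) = 0.5083
−0.09·log₂(0.09) = 0.3127
Sum ≈ 1.6628 → 1.663 bits.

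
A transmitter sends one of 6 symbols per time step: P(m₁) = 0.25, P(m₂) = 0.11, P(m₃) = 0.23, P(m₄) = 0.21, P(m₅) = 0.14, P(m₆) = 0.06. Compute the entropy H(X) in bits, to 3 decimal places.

H = −Σ pᵢ log₂ pᵢ.
−0.25·log₂(0.25) = 0.5000
−0.11·log₂(0.11) = 0.3503
−0.23·log₂(0.23) = 0.4877
−0.21·log₂(0.21) = 0.4728
−0.14·log₂(0.14) = 0.3971
−0.06·log₂(0.06) = 0.2435
Sum ≈ 2.4514 → 2.451 bits.

2.451 bits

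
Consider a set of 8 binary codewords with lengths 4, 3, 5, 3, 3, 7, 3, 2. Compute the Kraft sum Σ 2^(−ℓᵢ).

0.8515625

With common denominator 2^7 = 128: Σ 2^(−ℓᵢ) = 8/128 + 16/128 + 4/128 + 16/128 + 16/128 + 1/128 + 16/128 + 32/128 = 109/128 = 0.8515625.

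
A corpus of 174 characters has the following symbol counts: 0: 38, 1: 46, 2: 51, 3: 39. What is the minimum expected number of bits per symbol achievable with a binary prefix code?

2 bits/symbol

Probabilities are the counts divided by 174.
Repeatedly combine the two least-probable nodes; the expected code length is the sum of the merged weights.
merge 19/87 + 13/58 → 77/174
merge 23/87 + 17/58 → 97/174
merge 77/174 + 97/174 → 1
L = 77/174 + 97/174 + 1 = 2 bits/symbol.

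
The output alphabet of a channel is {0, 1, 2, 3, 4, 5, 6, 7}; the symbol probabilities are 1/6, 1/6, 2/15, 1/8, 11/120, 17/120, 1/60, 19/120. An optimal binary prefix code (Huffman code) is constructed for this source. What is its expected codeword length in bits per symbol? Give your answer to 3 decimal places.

2.942 bits/symbol

Repeatedly combine the two least-probable nodes; the expected code length is the sum of the merged weights.
merge 1/60 + 11/120 → 13/120
merge 13/120 + 1/8 → 7/30
merge 2/15 + 17/120 → 11/40
merge 19/120 + 1/6 → 13/40
merge 1/6 + 7/30 → 2/5
merge 11/40 + 13/40 → 3/5
merge 2/5 + 3/5 → 1
L = 13/120 + 7/30 + 11/40 + 13/40 + 2/5 + 3/5 + 1 = 353/120 ≈ 2.942 bits/symbol.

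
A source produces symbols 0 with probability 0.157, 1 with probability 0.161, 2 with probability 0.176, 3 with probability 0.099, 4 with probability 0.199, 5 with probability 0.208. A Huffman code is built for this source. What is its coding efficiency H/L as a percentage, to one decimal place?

98.3%

Entropy H = −Σ p log₂ p ≈ 2.5497 bits.
Huffman merges: 99/1000+157/1000→32/125; 161/1000+22/125→337/1000; 199/1000+26/125→407/1000; 32/125+337/1000→593/1000; 407/1000+593/1000→1. L = 2593/1000 ≈ 2.5930.
Efficiency = H/L = 2.5497/2.5930 = 98.3%.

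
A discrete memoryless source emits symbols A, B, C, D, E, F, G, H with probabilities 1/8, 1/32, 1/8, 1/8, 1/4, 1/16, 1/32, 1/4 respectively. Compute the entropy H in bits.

Each probability is a power of 1/2, so log₂(1/p) is an integer.
H = Σ p·log₂(1/p) = 1/8·3 + 1/32·5 + 1/8·3 + 1/8·3 + 1/4·2 + 1/16·4 + 1/32·5 + 1/4·2 = 2.6875 bits.

2.6875 bits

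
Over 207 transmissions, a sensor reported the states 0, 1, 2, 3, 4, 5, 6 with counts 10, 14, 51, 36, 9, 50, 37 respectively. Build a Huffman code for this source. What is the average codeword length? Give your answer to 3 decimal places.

2.585 bits/symbol

Probabilities are the counts divided by 207.
Repeatedly combine the two least-probable nodes; the expected code length is the sum of the merged weights.
merge 1/23 + 10/207 → 19/207
merge 14/207 + 19/207 → 11/69
merge 11/69 + 4/23 → 1/3
merge 37/207 + 50/207 → 29/69
merge 17/69 + 1/3 → 40/69
merge 29/69 + 40/69 → 1
L = 19/207 + 11/69 + 1/3 + 29/69 + 40/69 + 1 = 535/207 ≈ 2.585 bits/symbol.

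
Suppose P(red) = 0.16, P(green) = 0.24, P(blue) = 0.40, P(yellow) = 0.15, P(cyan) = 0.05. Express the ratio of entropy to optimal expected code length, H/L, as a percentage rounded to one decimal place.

96.0%

Entropy H = −Σ p log₂ p ≈ 2.0726 bits.
Huffman merges: 1/20+3/20→1/5; 4/25+1/5→9/25; 6/25+9/25→3/5; 2/5+3/5→1. L = 54/25 ≈ 2.1600.
Efficiency = H/L = 2.0726/2.1600 = 96.0%.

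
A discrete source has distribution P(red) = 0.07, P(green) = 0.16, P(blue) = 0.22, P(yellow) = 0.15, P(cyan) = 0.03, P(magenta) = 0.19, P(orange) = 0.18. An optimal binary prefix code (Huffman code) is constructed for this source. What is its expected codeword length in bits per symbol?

2.69 bits/symbol

Repeatedly combine the two least-probable nodes; the expected code length is the sum of the merged weights.
merge 3/100 + 7/100 → 1/10
merge 1/10 + 3/20 → 1/4
merge 4/25 + 9/50 → 17/50
merge 19/100 + 11/50 → 41/100
merge 1/4 + 17/50 → 59/100
merge 41/100 + 59/100 → 1
L = 1/10 + 1/4 + 17/50 + 41/100 + 59/100 + 1 = 269/100 = 2.69 bits/symbol.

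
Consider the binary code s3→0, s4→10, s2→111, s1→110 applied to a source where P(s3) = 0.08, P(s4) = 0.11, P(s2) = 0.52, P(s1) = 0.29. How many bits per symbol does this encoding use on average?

L̄ = Σ pᵢ·ℓᵢ = 0.08·1 + 0.11·2 + 0.52·3 + 0.29·3 = 2.73 bits/symbol.

2.73 bits/symbol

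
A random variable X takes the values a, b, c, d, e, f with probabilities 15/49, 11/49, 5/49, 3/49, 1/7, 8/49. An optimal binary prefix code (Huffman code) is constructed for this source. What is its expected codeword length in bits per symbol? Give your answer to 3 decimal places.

Repeatedly combine the two least-probable nodes; the expected code length is the sum of the merged weights.
merge 3/49 + 5/49 → 8/49
merge 1/7 + 8/49 → 15/49
merge 8/49 + 11/49 → 19/49
merge 15/49 + 15/49 → 30/49
merge 19/49 + 30/49 → 1
L = 8/49 + 15/49 + 19/49 + 30/49 + 1 = 121/49 ≈ 2.469 bits/symbol.

2.469 bits/symbol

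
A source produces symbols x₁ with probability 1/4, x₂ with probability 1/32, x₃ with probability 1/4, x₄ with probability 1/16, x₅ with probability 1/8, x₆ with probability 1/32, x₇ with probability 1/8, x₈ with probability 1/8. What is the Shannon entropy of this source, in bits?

Each probability is a power of 1/2, so log₂(1/p) is an integer.
H = Σ p·log₂(1/p) = 1/4·2 + 1/32·5 + 1/4·2 + 1/16·4 + 1/8·3 + 1/32·5 + 1/8·3 + 1/8·3 = 2.6875 bits.

2.6875 bits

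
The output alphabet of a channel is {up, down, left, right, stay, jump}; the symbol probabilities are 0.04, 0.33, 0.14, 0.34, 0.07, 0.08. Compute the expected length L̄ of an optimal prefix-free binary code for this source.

Repeatedly combine the two least-probable nodes; the expected code length is the sum of the merged weights.
merge 1/25 + 7/100 → 11/100
merge 2/25 + 11/100 → 19/100
merge 7/50 + 19/100 → 33/100
merge 33/100 + 33/100 → 33/50
merge 17/50 + 33/50 → 1
L = 11/100 + 19/100 + 33/100 + 33/50 + 1 = 229/100 = 2.29 bits/symbol.

2.29 bits/symbol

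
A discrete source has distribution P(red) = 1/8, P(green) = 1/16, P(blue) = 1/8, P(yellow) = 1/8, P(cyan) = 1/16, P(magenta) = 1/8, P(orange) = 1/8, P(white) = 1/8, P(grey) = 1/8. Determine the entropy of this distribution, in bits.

Each probability is a power of 1/2, so log₂(1/p) is an integer.
H = Σ p·log₂(1/p) = 1/8·3 + 1/16·4 + 1/8·3 + 1/8·3 + 1/16·4 + 1/8·3 + 1/8·3 + 1/8·3 + 1/8·3 = 3.125 bits.

3.125 bits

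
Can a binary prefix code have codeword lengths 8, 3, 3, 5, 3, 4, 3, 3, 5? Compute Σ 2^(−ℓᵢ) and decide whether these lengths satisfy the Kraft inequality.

0.75390625; yes

With common denominator 2^8 = 256: Σ 2^(−ℓᵢ) = 1/256 + 32/256 + 32/256 + 8/256 + 32/256 + 16/256 + 32/256 + 32/256 + 8/256 = 193/256 = 0.75390625.
Kraft's inequality requires Σ ≤ 1; here Σ = 0.75390625 ≤ 1, so such a prefix code exists.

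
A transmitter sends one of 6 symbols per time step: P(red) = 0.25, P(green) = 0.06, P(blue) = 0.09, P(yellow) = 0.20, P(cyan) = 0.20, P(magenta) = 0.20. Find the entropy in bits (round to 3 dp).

H = −Σ pᵢ log₂ pᵢ.
−0.25·log₂(0.25) = 0.5000
−0.06·log₂(0.06) = 0.2435
−0.09·log₂(0.09) = 0.3127
−0.20·log₂(0.20) = 0.4644
−0.20·log₂(0.20) = 0.4644
−0.20·log₂(0.20) = 0.4644
Sum ≈ 2.4493 → 2.449 bits.

2.449 bits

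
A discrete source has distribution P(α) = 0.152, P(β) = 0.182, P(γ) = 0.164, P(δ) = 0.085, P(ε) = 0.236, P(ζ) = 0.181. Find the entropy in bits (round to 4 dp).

2.5285 bits

H = −Σ pᵢ log₂ pᵢ.
−0.152·log₂(0.152) = 0.4131
−0.182·log₂(0.182) = 0.4474
−0.164·log₂(0.164) = 0.4278
−0.085·log₂(0.085) = 0.3023
−0.236·log₂(0.236) = 0.4916
−0.181·log₂(0.181) = 0.4463
Sum ≈ 2.5285 → 2.5285 bits.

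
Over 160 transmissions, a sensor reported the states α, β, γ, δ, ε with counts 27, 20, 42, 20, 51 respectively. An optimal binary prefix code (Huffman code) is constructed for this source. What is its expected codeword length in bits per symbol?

Probabilities are the counts divided by 160.
Repeatedly combine the two least-probable nodes; the expected code length is the sum of the merged weights.
merge 1/8 + 1/8 → 1/4
merge 27/160 + 1/4 → 67/160
merge 21/80 + 51/160 → 93/160
merge 67/160 + 93/160 → 1
L = 1/4 + 67/160 + 93/160 + 1 = 9/4 = 2.25 bits/symbol.

2.25 bits/symbol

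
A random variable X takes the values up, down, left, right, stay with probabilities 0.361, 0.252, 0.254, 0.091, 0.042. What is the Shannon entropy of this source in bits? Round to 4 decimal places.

H = −Σ pᵢ log₂ pᵢ.
−0.361·log₂(0.361) = 0.5306
−0.252·log₂(0.252) = 0.5011
−0.254·log₂(0.254) = 0.5022
−0.091·log₂(0.091) = 0.3147
−0.042·log₂(0.042) = 0.1921
Sum ≈ 2.0407 → 2.0407 bits.

2.0407 bits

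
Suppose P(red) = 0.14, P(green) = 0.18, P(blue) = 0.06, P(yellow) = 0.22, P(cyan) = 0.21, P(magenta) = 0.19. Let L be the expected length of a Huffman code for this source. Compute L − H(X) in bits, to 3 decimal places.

Entropy H = −Σ p log₂ p ≈ 2.4946 bits.
Huffman merges: 3/50+7/50→1/5; 9/50+19/100→37/100; 1/5+21/100→41/100; 11/50+37/100→59/100; 41/100+59/100→1. L = 257/100 ≈ 2.5700.
L − H = 2.5700 − 2.4946 = 0.075 bits.

0.075 bits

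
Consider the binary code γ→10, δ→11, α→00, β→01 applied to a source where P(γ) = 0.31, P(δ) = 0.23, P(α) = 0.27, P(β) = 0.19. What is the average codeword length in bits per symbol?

L̄ = Σ pᵢ·ℓᵢ = 0.31·2 + 0.23·2 + 0.27·2 + 0.19·2 = 2 bits/symbol.

2 bits/symbol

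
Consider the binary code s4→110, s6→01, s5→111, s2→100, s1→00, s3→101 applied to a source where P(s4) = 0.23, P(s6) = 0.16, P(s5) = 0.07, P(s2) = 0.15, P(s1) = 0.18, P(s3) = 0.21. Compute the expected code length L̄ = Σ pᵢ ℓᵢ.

L̄ = Σ pᵢ·ℓᵢ = 0.23·3 + 0.16·2 + 0.07·3 + 0.15·3 + 0.18·2 + 0.21·3 = 2.66 bits/symbol.

2.66 bits/symbol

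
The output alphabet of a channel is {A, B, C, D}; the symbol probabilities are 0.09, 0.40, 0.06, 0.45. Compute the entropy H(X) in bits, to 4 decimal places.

H = −Σ pᵢ log₂ pᵢ.
−0.09·log₂(0.09) = 0.3127
−0.40·log₂(0.40) = 0.5288
−0.06·log₂(0.06) = 0.2435
−0.45·log₂(0.45) = 0.5184
Sum ≈ 1.6034 → 1.6034 bits.

1.6034 bits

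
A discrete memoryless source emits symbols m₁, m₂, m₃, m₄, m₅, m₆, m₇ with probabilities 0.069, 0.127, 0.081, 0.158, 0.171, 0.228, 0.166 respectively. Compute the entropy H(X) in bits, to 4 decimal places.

2.7106 bits

H = −Σ pᵢ log₂ pᵢ.
−0.069·log₂(0.069) = 0.2662
−0.127·log₂(0.127) = 0.3781
−0.081·log₂(0.081) = 0.2937
−0.158·log₂(0.158) = 0.4206
−0.171·log₂(0.171) = 0.4357
−0.228·log₂(0.228) = 0.4863
−0.166·log₂(0.166) = 0.4301
Sum ≈ 2.7106 → 2.7106 bits.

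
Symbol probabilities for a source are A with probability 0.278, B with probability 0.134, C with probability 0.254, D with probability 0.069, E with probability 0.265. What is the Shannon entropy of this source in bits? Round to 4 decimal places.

2.1780 bits

H = −Σ pᵢ log₂ pᵢ.
−0.278·log₂(0.278) = 0.5134
−0.134·log₂(0.134) = 0.3886
−0.254·log₂(0.254) = 0.5022
−0.069·log₂(0.069) = 0.2662
−0.265·log₂(0.265) = 0.5077
Sum ≈ 2.1780 → 2.1780 bits.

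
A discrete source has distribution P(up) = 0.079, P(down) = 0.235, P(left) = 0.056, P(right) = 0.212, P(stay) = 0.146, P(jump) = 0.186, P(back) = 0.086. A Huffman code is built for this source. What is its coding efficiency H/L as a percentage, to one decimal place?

98.5%

Entropy H = −Σ p log₂ p ≈ 2.6486 bits.
Huffman merges: 7/125+79/1000→27/200; 43/500+27/200→221/1000; 73/500+93/500→83/250; 53/250+221/1000→433/1000; 47/200+83/250→567/1000; 433/1000+567/1000→1. L = 336/125 ≈ 2.6880.
Efficiency = H/L = 2.6486/2.6880 = 98.5%.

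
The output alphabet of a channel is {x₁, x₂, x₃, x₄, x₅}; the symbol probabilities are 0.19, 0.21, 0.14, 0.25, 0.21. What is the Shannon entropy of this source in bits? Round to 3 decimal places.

H = −Σ pᵢ log₂ pᵢ.
−0.19·log₂(0.19) = 0.4552
−0.21·log₂(0.21) = 0.4728
−0.14·log₂(0.14) = 0.3971
−0.25·log₂(0.25) = 0.5000
−0.21·log₂(0.21) = 0.4728
Sum ≈ 2.2980 → 2.298 bits.

2.298 bits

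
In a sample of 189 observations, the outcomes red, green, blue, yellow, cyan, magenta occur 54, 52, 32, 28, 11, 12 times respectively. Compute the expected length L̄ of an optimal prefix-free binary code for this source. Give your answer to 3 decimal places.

2.392 bits/symbol

Probabilities are the counts divided by 189.
Repeatedly combine the two least-probable nodes; the expected code length is the sum of the merged weights.
merge 11/189 + 4/63 → 23/189
merge 23/189 + 4/27 → 17/63
merge 32/189 + 17/63 → 83/189
merge 52/189 + 2/7 → 106/189
merge 83/189 + 106/189 → 1
L = 23/189 + 17/63 + 83/189 + 106/189 + 1 = 452/189 ≈ 2.392 bits/symbol.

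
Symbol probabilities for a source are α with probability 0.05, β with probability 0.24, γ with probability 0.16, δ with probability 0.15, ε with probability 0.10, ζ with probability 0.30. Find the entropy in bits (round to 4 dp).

2.3971 bits

H = −Σ pᵢ log₂ pᵢ.
−0.05·log₂(0.05) = 0.2161
−0.24·log₂(0.24) = 0.4941
−0.16·log₂(0.16) = 0.4230
−0.15·log₂(0.15) = 0.4105
−0.10·log₂(0.10) = 0.3322
−0.30·log₂(0.30) = 0.5211
Sum ≈ 2.3971 → 2.3971 bits.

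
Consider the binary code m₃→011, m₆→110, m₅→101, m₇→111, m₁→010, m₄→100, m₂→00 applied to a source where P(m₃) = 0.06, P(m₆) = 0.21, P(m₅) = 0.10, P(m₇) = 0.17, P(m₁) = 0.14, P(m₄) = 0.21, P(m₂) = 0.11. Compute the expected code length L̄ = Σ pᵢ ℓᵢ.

L̄ = Σ pᵢ·ℓᵢ = 0.06·3 + 0.21·3 + 0.10·3 + 0.17·3 + 0.14·3 + 0.21·3 + 0.11·2 = 2.89 bits/symbol.

2.89 bits/symbol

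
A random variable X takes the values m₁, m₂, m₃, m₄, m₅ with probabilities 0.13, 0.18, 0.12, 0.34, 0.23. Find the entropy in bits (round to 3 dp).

2.212 bits

H = −Σ pᵢ log₂ pᵢ.
−0.13·log₂(0.13) = 0.3826
−0.18·log₂(0.18) = 0.4453
−0.12·log₂(0.12) = 0.3671
−0.34·log₂(0.34) = 0.5292
−0.23·log₂(0.23) = 0.4877
Sum ≈ 2.2119 → 2.212 bits.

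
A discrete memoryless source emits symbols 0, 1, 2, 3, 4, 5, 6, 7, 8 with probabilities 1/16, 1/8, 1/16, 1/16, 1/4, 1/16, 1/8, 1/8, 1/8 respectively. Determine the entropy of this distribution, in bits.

Each probability is a power of 1/2, so log₂(1/p) is an integer.
H = Σ p·log₂(1/p) = 1/16·4 + 1/8·3 + 1/16·4 + 1/16·4 + 1/4·2 + 1/16·4 + 1/8·3 + 1/8·3 + 1/8·3 = 3 bits.

3 bits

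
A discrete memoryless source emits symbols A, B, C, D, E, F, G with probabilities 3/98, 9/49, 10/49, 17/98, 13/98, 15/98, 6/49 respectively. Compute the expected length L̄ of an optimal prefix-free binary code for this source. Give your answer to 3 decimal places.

2.765 bits/symbol

Repeatedly combine the two least-probable nodes; the expected code length is the sum of the merged weights.
merge 3/98 + 6/49 → 15/98
merge 13/98 + 15/98 → 2/7
merge 15/98 + 17/98 → 16/49
merge 9/49 + 10/49 → 19/49
merge 2/7 + 16/49 → 30/49
merge 19/49 + 30/49 → 1
L = 15/98 + 2/7 + 16/49 + 19/49 + 30/49 + 1 = 271/98 ≈ 2.765 bits/symbol.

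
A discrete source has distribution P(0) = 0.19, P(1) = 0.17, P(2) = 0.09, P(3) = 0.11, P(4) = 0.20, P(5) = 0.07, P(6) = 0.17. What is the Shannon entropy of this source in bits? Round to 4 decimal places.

H = −Σ pᵢ log₂ pᵢ.
−0.19·log₂(0.19) = 0.4552
−0.17·log₂(0.17) = 0.4346
−0.09·log₂(0.09) = 0.3127
−0.11·log₂(0.11) = 0.3503
−0.20·log₂(0.20) = 0.4644
−0.07·log₂(0.07) = 0.2686
−0.17·log₂(0.17) = 0.4346
Sum ≈ 2.7203 → 2.7203 bits.

2.7203 bits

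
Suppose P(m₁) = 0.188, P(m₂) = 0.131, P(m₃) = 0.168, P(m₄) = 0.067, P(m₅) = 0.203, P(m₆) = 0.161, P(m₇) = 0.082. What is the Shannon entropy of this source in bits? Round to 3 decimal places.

H = −Σ pᵢ log₂ pᵢ.
−0.188·log₂(0.188) = 0.4533
−0.131·log₂(0.131) = 0.3841
−0.168·log₂(0.168) = 0.4323
−0.067·log₂(0.067) = 0.2613
−0.203·log₂(0.203) = 0.4670
−0.161·log₂(0.161) = 0.4242
−0.082·log₂(0.082) = 0.2959
Sum ≈ 2.7181 → 2.718 bits.

2.718 bits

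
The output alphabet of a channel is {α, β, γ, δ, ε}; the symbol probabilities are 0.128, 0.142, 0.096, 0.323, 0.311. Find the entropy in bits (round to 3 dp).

2.155 bits

H = −Σ pᵢ log₂ pᵢ.
−0.128·log₂(0.128) = 0.3796
−0.142·log₂(0.142) = 0.3999
−0.096·log₂(0.096) = 0.3246
−0.323·log₂(0.323) = 0.5266
−0.311·log₂(0.311) = 0.5240
Sum ≈ 2.1547 → 2.155 bits.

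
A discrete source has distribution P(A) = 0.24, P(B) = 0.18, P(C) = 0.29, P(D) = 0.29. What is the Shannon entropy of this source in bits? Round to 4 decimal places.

H = −Σ pᵢ log₂ pᵢ.
−0.24·log₂(0.24) = 0.4941
−0.18·log₂(0.18) = 0.4453
−0.29·log₂(0.29) = 0.5179
−0.29·log₂(0.29) = 0.5179
Sum ≈ 1.9752 → 1.9752 bits.

1.9752 bits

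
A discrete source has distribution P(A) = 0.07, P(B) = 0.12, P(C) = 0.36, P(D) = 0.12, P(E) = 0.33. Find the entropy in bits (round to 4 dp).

2.0611 bits

H = −Σ pᵢ log₂ pᵢ.
−0.07·log₂(0.07) = 0.2686
−0.12·log₂(0.12) = 0.3671
−0.36·log₂(0.36) = 0.5306
−0.12·log₂(0.12) = 0.3671
−0.33·log₂(0.33) = 0.5278
Sum ≈ 2.0611 → 2.0611 bits.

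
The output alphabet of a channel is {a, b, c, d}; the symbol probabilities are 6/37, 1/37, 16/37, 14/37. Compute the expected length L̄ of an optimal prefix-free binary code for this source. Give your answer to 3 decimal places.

1.757 bits/symbol

Repeatedly combine the two least-probable nodes; the expected code length is the sum of the merged weights.
merge 1/37 + 6/37 → 7/37
merge 7/37 + 14/37 → 21/37
merge 16/37 + 21/37 → 1
L = 7/37 + 21/37 + 1 = 65/37 ≈ 1.757 bits/symbol.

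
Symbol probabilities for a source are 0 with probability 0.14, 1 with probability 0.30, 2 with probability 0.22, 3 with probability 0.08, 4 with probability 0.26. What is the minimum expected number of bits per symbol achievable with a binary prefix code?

Repeatedly combine the two least-probable nodes; the expected code length is the sum of the merged weights.
merge 2/25 + 7/50 → 11/50
merge 11/50 + 11/50 → 11/25
merge 13/50 + 3/10 → 14/25
merge 11/25 + 14/25 → 1
L = 11/50 + 11/25 + 14/25 + 1 = 111/50 = 2.22 bits/symbol.

2.22 bits/symbol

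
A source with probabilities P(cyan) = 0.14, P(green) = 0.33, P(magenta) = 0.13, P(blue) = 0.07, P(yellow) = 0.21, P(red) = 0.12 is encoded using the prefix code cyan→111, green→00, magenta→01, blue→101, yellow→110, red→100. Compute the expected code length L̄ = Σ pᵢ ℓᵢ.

L̄ = Σ pᵢ·ℓᵢ = 0.14·3 + 0.33·2 + 0.13·2 + 0.07·3 + 0.21·3 + 0.12·3 = 2.54 bits/symbol.

2.54 bits/symbol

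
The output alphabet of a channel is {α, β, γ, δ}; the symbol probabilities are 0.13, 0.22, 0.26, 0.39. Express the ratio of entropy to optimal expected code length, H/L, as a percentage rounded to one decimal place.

96.9%

Entropy H = −Σ p log₂ p ≈ 1.8983 bits.
Huffman merges: 13/100+11/50→7/20; 13/50+7/20→61/100; 39/100+61/100→1. L = 49/25 ≈ 1.9600.
Efficiency = H/L = 1.8983/1.9600 = 96.9%.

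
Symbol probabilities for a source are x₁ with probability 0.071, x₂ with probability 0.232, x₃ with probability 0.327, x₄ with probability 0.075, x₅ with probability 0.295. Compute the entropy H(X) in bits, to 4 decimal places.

2.0871 bits

H = −Σ pᵢ log₂ pᵢ.
−0.071·log₂(0.071) = 0.2709
−0.232·log₂(0.232) = 0.4890
−0.327·log₂(0.327) = 0.5273
−0.075·log₂(0.075) = 0.2803
−0.295·log₂(0.295) = 0.5196
Sum ≈ 2.0871 → 2.0871 bits.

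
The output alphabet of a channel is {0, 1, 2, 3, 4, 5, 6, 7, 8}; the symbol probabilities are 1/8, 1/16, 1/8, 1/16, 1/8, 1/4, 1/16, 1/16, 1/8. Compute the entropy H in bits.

3 bits

Each probability is a power of 1/2, so log₂(1/p) is an integer.
H = Σ p·log₂(1/p) = 1/8·3 + 1/16·4 + 1/8·3 + 1/16·4 + 1/8·3 + 1/4·2 + 1/16·4 + 1/16·4 + 1/8·3 = 3 bits.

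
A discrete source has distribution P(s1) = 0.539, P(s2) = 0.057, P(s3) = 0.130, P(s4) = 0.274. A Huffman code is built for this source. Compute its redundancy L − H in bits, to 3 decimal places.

0.037 bits

Entropy H = −Σ p log₂ p ≈ 1.6106 bits.
Huffman merges: 57/1000+13/100→187/1000; 187/1000+137/500→461/1000; 461/1000+539/1000→1. L = 206/125 ≈ 1.6480.
L − H = 1.6480 − 1.6106 = 0.037 bits.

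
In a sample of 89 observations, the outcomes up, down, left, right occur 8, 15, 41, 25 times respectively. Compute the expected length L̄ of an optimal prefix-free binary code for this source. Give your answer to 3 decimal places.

1.798 bits/symbol

Probabilities are the counts divided by 89.
Repeatedly combine the two least-probable nodes; the expected code length is the sum of the merged weights.
merge 8/89 + 15/89 → 23/89
merge 23/89 + 25/89 → 48/89
merge 41/89 + 48/89 → 1
L = 23/89 + 48/89 + 1 = 160/89 ≈ 1.798 bits/symbol.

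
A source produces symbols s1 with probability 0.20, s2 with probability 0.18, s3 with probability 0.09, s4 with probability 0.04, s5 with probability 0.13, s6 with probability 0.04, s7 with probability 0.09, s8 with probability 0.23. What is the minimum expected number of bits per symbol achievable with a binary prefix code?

Repeatedly combine the two least-probable nodes; the expected code length is the sum of the merged weights.
merge 1/25 + 1/25 → 2/25
merge 2/25 + 9/100 → 17/100
merge 9/100 + 13/100 → 11/50
merge 17/100 + 9/50 → 7/20
merge 1/5 + 11/50 → 21/50
merge 23/100 + 7/20 → 29/50
merge 21/50 + 29/50 → 1
L = 2/25 + 17/100 + 11/50 + 7/20 + 21/50 + 29/50 + 1 = 141/50 = 2.82 bits/symbol.

2.82 bits/symbol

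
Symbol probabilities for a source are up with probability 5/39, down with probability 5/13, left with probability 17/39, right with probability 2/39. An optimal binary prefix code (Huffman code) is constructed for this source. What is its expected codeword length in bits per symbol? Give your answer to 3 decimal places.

Repeatedly combine the two least-probable nodes; the expected code length is the sum of the merged weights.
merge 2/39 + 5/39 → 7/39
merge 7/39 + 5/13 → 22/39
merge 17/39 + 22/39 → 1
L = 7/39 + 22/39 + 1 = 68/39 ≈ 1.744 bits/symbol.

1.744 bits/symbol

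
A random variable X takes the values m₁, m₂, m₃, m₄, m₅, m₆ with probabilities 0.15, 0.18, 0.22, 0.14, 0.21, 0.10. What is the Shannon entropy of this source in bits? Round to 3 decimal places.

H = −Σ pᵢ log₂ pᵢ.
−0.15·log₂(0.15) = 0.4105
−0.18·log₂(0.18) = 0.4453
−0.22·log₂(0.22) = 0.4806
−0.14·log₂(0.14) = 0.3971
−0.21·log₂(0.21) = 0.4728
−0.10·log₂(0.10) = 0.3322
Sum ≈ 2.5386 → 2.539 bits.

2.539 bits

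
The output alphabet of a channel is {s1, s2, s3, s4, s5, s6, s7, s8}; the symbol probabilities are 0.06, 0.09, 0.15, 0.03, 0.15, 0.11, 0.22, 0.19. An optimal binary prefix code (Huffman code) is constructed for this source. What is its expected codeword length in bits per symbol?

Repeatedly combine the two least-probable nodes; the expected code length is the sum of the merged weights.
merge 3/100 + 3/50 → 9/100
merge 9/100 + 9/100 → 9/50
merge 11/100 + 3/20 → 13/50
merge 3/20 + 9/50 → 33/100
merge 19/100 + 11/50 → 41/100
merge 13/50 + 33/100 → 59/100
merge 41/100 + 59/100 → 1
L = 9/100 + 9/50 + 13/50 + 33/100 + 41/100 + 59/100 + 1 = 143/50 = 2.86 bits/symbol.

2.86 bits/symbol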